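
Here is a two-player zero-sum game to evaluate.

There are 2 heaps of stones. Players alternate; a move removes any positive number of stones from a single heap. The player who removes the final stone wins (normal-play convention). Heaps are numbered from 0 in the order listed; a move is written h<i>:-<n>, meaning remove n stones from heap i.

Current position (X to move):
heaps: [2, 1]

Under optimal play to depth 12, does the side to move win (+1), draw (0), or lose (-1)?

value((2,1), X) = +1

ply 1, X at (2,1) | h0:-1=+1→(1,1)*; h0:-2=-1→(0,1); h1:-1=-1→(2,0)
ply 2, O at (1,1) | h0:-1=-1→(0,1)*; h1:-1=-1→(1,0)
ply 3, X at (0,1) | h1:-1=+1→(0,0)*
ply 4: (0,0) is terminal -1 (O); from (2,1) depth 12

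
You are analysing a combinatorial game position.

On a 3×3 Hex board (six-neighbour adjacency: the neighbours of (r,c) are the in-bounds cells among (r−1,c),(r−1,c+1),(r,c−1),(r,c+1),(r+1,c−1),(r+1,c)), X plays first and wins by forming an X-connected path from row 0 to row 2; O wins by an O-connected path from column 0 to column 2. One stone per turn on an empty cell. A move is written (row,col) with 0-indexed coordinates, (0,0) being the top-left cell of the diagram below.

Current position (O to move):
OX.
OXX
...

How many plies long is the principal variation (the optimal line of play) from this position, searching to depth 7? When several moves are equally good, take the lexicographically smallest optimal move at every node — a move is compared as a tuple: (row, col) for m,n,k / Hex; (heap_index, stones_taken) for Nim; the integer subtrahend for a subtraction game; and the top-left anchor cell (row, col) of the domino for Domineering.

PV length from [OX./OXX/...]: 2 plies

[OX./OXX/...] O move#1: (0,2):-1/OXO/OXX/...*, (2,0):-1/OX./OXX/O.., (2,1):-1/OX./OXX/.O., (2,2):-1/OX./OXX/..O
[OXO/OXX/...] X move#2: (2,0):+1/OXO/OXX/X..*, (2,1):+1/OXO/OXX/.X., (2,2):+1/OXO/OXX/..X
[OXO/OXX/X..] end (terminal -1, O#3); searched OX./OXX/... to 7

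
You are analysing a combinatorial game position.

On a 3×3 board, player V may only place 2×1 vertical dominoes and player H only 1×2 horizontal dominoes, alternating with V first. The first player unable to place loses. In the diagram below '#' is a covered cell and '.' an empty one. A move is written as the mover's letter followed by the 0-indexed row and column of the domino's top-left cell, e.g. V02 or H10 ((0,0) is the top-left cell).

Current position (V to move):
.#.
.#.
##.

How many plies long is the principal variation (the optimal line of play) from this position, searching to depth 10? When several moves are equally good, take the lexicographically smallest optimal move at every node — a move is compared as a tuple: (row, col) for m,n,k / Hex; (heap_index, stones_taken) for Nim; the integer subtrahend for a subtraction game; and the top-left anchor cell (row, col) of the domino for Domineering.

p1 V@[.#./.#./##.]: V00[##./##./##.]+1* V02[.##/.##/##.]+1 V12[.#./.##/###]+1
p2 H@[##./##./##.] terminal -1; root [.#./.#./##.] d10

PV length from [.#./.#./##.]: 1 ply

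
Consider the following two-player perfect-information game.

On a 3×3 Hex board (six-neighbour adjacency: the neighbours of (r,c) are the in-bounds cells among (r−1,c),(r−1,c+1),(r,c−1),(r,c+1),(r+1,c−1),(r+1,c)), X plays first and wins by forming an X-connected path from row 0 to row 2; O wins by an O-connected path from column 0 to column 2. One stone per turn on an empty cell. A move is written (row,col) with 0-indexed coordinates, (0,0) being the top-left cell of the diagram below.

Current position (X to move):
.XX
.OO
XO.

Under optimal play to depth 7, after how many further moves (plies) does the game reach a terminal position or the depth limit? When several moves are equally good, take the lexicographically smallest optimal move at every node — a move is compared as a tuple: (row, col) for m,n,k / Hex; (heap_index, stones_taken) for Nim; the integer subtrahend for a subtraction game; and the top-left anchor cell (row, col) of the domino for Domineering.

[.XX/.OO/XO.] X move#1: (0,0):-1/XXX/.OO/XO., (1,0):+1/.XX/XOO/XO.*, (2,2):-1/.XX/.OO/XOX
[.XX/XOO/XO.] end (terminal -1, O#2); searched .XX/.OO/XO. to 7

PV length from [.XX/.OO/XO.]: 1 ply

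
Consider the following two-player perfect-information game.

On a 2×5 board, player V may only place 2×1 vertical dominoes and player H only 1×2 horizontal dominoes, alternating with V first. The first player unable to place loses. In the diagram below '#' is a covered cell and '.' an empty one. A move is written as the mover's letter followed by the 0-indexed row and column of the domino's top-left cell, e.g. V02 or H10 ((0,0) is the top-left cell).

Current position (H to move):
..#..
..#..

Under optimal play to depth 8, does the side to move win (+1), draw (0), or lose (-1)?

p1 H@[..#../..#..]: H00[###../..#..]-1* H03[..###/..#..]-1 H10[..#../###..]-1 H13[..#../..###]-1
p2 V@[###../..#..]: V03[####./..##.]+1* V04[###.#/..#.#]+1
p3 H@[####./..##.]: H10[####./####.]-1*
p4 V@[####./####.]: V04[#####/#####]+1*
p5 H@[#####/#####] terminal -1; root [..#../..#..] d8

value(..#../..#.., H) = -1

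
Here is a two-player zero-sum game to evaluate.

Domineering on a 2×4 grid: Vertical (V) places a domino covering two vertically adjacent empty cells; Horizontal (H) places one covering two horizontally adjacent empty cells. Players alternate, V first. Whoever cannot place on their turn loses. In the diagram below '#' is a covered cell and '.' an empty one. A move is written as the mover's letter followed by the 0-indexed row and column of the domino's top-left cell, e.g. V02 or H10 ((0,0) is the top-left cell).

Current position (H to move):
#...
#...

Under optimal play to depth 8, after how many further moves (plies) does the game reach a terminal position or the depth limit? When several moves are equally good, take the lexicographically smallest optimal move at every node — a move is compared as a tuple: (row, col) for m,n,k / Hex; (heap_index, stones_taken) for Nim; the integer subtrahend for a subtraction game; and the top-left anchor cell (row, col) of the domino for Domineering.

PV length from [#.../#...]: 3 plies

[#.../#...] H move#1: H01:+1/###./#...*, H02:+1/#.##/#..., H11:+1/#.../###., H12:+1/#.../#.##
[###./#...] V move#2: V03:-1/####/#..#*
[####/#..#] H move#3: H11:+1/####/####*
[####/####] end (terminal -1, V#4); searched #.../#... to 8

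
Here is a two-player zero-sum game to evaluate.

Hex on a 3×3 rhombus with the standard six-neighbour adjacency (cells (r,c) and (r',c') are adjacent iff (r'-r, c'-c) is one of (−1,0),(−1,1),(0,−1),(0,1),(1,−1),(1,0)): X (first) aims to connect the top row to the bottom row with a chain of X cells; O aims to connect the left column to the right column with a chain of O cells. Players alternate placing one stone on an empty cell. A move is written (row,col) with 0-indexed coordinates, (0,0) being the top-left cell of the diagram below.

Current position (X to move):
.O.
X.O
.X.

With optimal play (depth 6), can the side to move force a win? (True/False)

p1 X@[.O./X.O/.X.]: (0,0)[XO./X.O/.X.]+1* (0,2)[.OX/X.O/.X.]-1 (1,1)[.O./XXO/.X.]+1 (2,0)[.O./X.O/XX.]-1 (2,2)[.O./X.O/.XX]-1
p2 O@[XO./X.O/.X.]: (0,2)[XOO/X.O/.X.]-1* (1,1)[XO./XOO/.X.]-1 (2,0)[XO./X.O/OX.]-1 (2,2)[XO./X.O/.XO]-1
p3 X@[XOO/X.O/.X.]: (1,1)[XOO/XXO/.X.]+1* (2,0)[XOO/X.O/XX.]+1 (2,2)[XOO/X.O/.XX]+1
p4 O@[XOO/XXO/.X.] terminal -1; root [.O./X.O/.X.] d6

X winning at [.O./X.O/.X.]: True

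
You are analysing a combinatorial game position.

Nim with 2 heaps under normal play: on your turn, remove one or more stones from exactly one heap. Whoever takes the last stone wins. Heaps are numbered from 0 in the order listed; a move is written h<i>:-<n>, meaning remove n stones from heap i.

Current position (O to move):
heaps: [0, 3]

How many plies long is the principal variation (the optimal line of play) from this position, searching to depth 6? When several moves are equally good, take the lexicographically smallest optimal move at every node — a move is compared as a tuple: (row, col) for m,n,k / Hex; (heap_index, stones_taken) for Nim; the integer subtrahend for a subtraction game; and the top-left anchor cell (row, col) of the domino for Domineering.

p1 O@[(0,3)]: h1:-1[(0,2)]-1 h1:-2[(0,1)]-1 h1:-3[(0,0)]+1*
p2 X@[(0,0)] terminal -1; root [(0,3)] d6

PV length from [(0,3)]: 1 ply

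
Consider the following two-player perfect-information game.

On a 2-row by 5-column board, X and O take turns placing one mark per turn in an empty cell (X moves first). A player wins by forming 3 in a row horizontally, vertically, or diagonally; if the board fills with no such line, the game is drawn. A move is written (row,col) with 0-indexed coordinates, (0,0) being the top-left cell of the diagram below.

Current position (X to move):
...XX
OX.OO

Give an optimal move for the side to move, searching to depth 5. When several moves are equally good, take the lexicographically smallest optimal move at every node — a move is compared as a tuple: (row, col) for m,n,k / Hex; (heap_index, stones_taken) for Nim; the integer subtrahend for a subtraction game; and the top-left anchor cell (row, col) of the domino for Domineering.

[...XX/OX.OO] X move#1: (0,0):-1/X..XX/OX.OO, (0,1):-1/.X.XX/OX.OO, (0,2):+1/..XXX/OX.OO*, (1,2):+0/...XX/OXXOO
[..XXX/OX.OO] end (terminal -1, O#2); searched ...XX/OX.OO to 5

X's best at [...XX/OX.OO]: (0,2)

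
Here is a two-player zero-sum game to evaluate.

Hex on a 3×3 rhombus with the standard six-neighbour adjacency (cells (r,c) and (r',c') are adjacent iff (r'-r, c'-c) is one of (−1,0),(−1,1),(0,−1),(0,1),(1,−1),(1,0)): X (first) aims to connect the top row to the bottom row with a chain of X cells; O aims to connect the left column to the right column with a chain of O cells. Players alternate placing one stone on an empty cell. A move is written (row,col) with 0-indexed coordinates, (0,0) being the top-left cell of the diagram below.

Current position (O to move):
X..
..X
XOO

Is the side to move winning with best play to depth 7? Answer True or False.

O winning at [X../..X/XOO]: False

ply 1, O at X../..X/XOO | (0,1)=-1→XO./..X/XOO*; (0,2)=-1→X.O/..X/XOO; (1,0)=-1→X../O.X/XOO; (1,1)=-1→X../.OX/XOO
ply 2, X at XO./..X/XOO | (0,2)=+1→XOX/..X/XOO*; (1,0)=+1→XO./X.X/XOO; (1,1)=+1→XO./.XX/XOO
ply 3, O at XOX/..X/XOO | (1,0)=-1→XOX/O.X/XOO*; (1,1)=-1→XOX/.OX/XOO
ply 4, X at XOX/O.X/XOO | (1,1)=+1→XOX/OXX/XOO*
ply 5: XOX/OXX/XOO is terminal -1 (O); from X../..X/XOO depth 7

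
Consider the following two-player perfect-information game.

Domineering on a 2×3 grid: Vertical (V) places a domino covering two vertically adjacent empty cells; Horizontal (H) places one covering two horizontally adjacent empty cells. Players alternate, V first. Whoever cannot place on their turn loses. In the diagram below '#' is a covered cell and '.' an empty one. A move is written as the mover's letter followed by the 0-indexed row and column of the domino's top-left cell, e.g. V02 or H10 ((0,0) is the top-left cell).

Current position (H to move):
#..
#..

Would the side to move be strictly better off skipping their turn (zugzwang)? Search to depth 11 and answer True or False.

p1 H@[#../#..]: H01[###/#..]+1* H11[#../###]+1
p2 V@[###/#..] terminal -1; root [#../#..] d11
suppose H passes — search the same position with V to move:
pass> p1 V@[#../#..]: V01[##./##.]+1* V02[#.#/#.#]+1
pass> p2 H@[##./##.] terminal -1; root [#../#..] d11
for H: play +1, pass -1

zugzwang(#../#.., H) = False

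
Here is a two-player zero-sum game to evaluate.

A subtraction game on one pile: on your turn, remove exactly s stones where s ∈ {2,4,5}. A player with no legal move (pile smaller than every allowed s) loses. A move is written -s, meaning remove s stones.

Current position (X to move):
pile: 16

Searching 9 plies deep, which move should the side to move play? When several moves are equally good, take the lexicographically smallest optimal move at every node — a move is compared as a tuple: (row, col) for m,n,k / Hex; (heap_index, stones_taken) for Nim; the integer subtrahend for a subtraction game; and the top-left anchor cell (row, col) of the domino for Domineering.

ply 1, X at 16 | -2=+1→14*; -4=-1→12; -5=-1→11
ply 2, O at 14 | -2=-1→12*; -4=-1→10; -5=-1→9
ply 3, X at 12 | -2=-1→10; -4=+1→8*; -5=+1→7
ply 4, O at 8 | -2=-1→6*; -4=-1→4; -5=-1→3
ply 5, X at 6 | -2=-1→4; -4=-1→2; -5=+1→1*
ply 6: 1 is terminal -1 (O); from 16 depth 9

X's best at [16]: -2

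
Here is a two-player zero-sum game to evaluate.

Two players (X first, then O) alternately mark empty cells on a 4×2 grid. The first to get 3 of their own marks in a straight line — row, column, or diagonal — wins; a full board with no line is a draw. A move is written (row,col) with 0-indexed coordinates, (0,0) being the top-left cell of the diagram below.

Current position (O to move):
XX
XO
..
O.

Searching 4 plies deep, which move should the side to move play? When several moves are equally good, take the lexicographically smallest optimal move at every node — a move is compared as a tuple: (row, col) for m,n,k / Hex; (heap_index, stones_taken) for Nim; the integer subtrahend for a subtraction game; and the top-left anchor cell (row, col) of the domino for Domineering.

ply 1, O at XX/XO/../O. | (2,0)=+0→XX/XO/O./O.*; (2,1)=-1→XX/XO/.O/O.; (3,1)=-1→XX/XO/../OO
ply 2, X at XX/XO/O./O. | (2,1)=+0→XX/XO/OX/O.*; (3,1)=+0→XX/XO/O./OX
ply 3, O at XX/XO/OX/O. | (3,1)=+0→XX/XO/OX/OO*
ply 4: XX/XO/OX/OO is terminal +0 (X); from XX/XO/../O. depth 4

O's best at [XX/XO/../O.]: (2,0)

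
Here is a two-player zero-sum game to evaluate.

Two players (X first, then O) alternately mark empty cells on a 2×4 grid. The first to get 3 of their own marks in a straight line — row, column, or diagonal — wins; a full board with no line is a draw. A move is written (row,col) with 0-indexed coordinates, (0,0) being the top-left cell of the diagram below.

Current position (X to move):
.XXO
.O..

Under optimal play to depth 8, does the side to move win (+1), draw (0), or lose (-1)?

p1 X@[.XXO/.O..]: (0,0)[XXXO/.O..]+1* (1,0)[.XXO/XO..]+0 (1,2)[.XXO/.OX.]+0 (1,3)[.XXO/.O.X]+0
p2 O@[XXXO/.O..] terminal -1; root [.XXO/.O..] d8

value(.XXO/.O.., X) = +1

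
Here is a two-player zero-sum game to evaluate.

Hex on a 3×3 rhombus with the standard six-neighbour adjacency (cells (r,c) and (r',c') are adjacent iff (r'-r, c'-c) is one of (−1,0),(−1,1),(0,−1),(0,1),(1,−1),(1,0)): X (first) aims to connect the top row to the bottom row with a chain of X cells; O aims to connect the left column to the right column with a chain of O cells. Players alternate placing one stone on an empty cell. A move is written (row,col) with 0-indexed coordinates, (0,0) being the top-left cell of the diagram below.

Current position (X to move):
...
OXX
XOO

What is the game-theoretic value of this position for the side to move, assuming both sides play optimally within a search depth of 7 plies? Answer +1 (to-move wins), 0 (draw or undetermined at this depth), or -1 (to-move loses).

value(.../OXX/XOO, X) = +1

ply 1, X at .../OXX/XOO | (0,0)=+1→X../OXX/XOO*; (0,1)=+1→.X./OXX/XOO; (0,2)=+1→..X/OXX/XOO
ply 2, O at X../OXX/XOO | (0,1)=-1→XO./OXX/XOO*; (0,2)=-1→X.O/OXX/XOO
ply 3, X at XO./OXX/XOO | (0,2)=+1→XOX/OXX/XOO*
ply 4: XOX/OXX/XOO is terminal -1 (O); from .../OXX/XOO depth 7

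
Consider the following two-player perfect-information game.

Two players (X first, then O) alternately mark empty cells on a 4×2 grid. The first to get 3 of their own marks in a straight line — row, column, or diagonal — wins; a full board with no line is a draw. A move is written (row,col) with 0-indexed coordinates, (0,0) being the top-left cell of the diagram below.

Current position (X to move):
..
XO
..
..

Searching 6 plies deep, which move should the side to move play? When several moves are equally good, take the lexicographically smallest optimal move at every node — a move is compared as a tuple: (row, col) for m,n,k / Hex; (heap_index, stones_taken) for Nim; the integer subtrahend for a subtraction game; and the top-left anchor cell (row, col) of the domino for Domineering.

X's best at [../XO/../..]: (2,0)

[../XO/../..] X move#1: (0,0):+0/X./XO/../.., (0,1):+0/.X/XO/../.., (2,0):+1/../XO/X./..*, (2,1):+0/../XO/.X/.., (3,0):+0/../XO/../X., (3,1):+0/../XO/../.X
[../XO/X./..] O move#2: (0,0):-1/O./XO/X./..*, (0,1):-1/.O/XO/X./.., (2,1):-1/../XO/XO/.., (3,0):-1/../XO/X./O., (3,1):-1/../XO/X./.O
[O./XO/X./..] X move#3: (0,1):+0/OX/XO/X./.., (2,1):+0/O./XO/XX/.., (3,0):+1/O./XO/X./X.*, (3,1):+0/O./XO/X./.X
[O./XO/X./X.] end (terminal -1, O#4); searched ../XO/../.. to 6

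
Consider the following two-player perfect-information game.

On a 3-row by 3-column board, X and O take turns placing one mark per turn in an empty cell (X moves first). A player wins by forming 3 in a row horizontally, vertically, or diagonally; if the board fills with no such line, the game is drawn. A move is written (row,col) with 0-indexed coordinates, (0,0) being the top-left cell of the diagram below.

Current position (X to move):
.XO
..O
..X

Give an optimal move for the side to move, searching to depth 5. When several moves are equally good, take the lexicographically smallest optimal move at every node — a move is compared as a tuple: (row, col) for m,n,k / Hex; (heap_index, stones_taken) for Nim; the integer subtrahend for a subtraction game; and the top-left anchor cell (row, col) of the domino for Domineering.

X's best at [.XO/..O/..X]: (1,0)

p1 X@[.XO/..O/..X]: (0,0)[XXO/..O/..X]-1 (1,0)[.XO/X.O/..X]+1* (1,1)[.XO/.XO/..X]+1 (2,0)[.XO/..O/X.X]+1 (2,1)[.XO/..O/.XX]+1
p2 O@[.XO/X.O/..X]: (0,0)[OXO/X.O/..X]-1* (1,1)[.XO/XOO/..X]-1 (2,0)[.XO/X.O/O.X]-1 (2,1)[.XO/X.O/.OX]-1
p3 X@[OXO/X.O/..X]: (1,1)[OXO/XXO/..X]+0 (2,0)[OXO/X.O/X.X]+0 (2,1)[OXO/X.O/.XX]+1*
p4 O@[OXO/X.O/.XX]: (1,1)[OXO/XOO/.XX]-1* (2,0)[OXO/X.O/OXX]-1
p5 X@[OXO/XOO/.XX]: (2,0)[OXO/XOO/XXX]+1*
p6 O@[OXO/XOO/XXX] terminal -1; root [.XO/..O/..X] d5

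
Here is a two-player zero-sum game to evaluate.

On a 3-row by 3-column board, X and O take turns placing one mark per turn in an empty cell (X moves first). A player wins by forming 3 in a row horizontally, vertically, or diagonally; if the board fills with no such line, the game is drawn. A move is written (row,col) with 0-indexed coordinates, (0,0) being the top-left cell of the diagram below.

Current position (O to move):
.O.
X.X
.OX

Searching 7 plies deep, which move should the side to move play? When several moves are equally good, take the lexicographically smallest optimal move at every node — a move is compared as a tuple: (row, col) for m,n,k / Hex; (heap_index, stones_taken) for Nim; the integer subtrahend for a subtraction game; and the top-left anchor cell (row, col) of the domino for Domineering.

p1 O@[.O./X.X/.OX]: (0,0)[OO./X.X/.OX]-1 (0,2)[.OO/X.X/.OX]-1 (1,1)[.O./XOX/.OX]+1* (2,0)[.O./X.X/OOX]-1
p2 X@[.O./XOX/.OX] terminal -1; root [.O./X.X/.OX] d7

O's best at [.O./X.X/.OX]: (1,1)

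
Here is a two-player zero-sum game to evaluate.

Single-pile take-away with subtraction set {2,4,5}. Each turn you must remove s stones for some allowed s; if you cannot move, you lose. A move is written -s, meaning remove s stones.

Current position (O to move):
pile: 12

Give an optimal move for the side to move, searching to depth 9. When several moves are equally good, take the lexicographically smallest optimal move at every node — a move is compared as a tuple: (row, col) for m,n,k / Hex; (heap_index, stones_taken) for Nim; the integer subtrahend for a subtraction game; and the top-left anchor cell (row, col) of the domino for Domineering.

ply 1, O at 12 | -2=-1→10; -4=+1→8*; -5=+1→7
ply 2, X at 8 | -2=-1→6*; -4=-1→4; -5=-1→3
ply 3, O at 6 | -2=-1→4; -4=-1→2; -5=+1→1*
ply 4: 1 is terminal -1 (X); from 12 depth 9

O's best at [12]: -4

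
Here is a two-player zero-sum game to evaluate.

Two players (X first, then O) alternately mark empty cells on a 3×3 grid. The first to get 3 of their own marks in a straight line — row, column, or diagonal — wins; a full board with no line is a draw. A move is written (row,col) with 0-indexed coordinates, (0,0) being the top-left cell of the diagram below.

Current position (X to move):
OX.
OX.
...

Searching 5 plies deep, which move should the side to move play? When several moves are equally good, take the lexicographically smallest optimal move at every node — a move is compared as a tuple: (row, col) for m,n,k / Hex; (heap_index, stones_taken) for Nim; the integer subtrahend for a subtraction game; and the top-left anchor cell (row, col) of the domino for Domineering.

X's best at [OX./OX./...]: (2,0)

p1 X@[OX./OX./...]: (0,2)[OXX/OX./...]-1 (1,2)[OX./OXX/...]-1 (2,0)[OX./OX./X..]+1* (2,1)[OX./OX./.X.]+1 (2,2)[OX./OX./..X]-1
p2 O@[OX./OX./X..]: (0,2)[OXO/OX./X..]-1* (1,2)[OX./OXO/X..]-1 (2,1)[OX./OX./XO.]-1 (2,2)[OX./OX./X.O]-1
p3 X@[OXO/OX./X..]: (1,2)[OXO/OXX/X..]+0 (2,1)[OXO/OX./XX.]+1* (2,2)[OXO/OX./X.X]+0
p4 O@[OXO/OX./XX.] terminal -1; root [OX./OX./...] d5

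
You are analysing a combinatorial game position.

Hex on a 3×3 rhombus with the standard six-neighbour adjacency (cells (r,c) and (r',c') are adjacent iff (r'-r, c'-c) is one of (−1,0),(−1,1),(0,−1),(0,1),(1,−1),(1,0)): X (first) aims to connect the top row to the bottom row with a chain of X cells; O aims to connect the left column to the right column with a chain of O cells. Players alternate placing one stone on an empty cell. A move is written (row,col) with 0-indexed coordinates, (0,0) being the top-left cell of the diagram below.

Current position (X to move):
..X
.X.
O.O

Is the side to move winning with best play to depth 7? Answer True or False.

X winning at [..X/.X./O.O]: True

p1 X@[..X/.X./O.O]: (0,0)[X.X/.X./O.O]-1 (0,1)[.XX/.X./O.O]-1 (1,0)[..X/XX./O.O]-1 (1,2)[..X/.XX/O.O]-1 (2,1)[..X/.X./OXO]+1*
p2 O@[..X/.X./OXO] terminal -1; root [..X/.X./O.O] d7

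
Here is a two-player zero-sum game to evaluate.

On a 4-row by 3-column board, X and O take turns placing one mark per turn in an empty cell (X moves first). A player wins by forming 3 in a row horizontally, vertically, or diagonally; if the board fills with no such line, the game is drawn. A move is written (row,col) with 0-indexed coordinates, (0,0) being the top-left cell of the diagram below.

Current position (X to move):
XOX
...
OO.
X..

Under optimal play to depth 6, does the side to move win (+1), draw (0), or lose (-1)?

value(XOX/.../OO./X.., X) = -1

ply 1, X at XOX/.../OO./X.. | (1,0)=-1→XOX/X../OO./X..*; (1,1)=-1→XOX/.X./OO./X..; (1,2)=-1→XOX/..X/OO./X..; (2,2)=-1→XOX/.../OOX/X..; (3,1)=-1→XOX/.../OO./XX.; (3,2)=-1→XOX/.../OO./X.X
ply 2, O at XOX/X../OO./X.. | (1,1)=+1→XOX/XO./OO./X..*; (1,2)=+1→XOX/X.O/OO./X..; (2,2)=+1→XOX/X../OOO/X..; (3,1)=+1→XOX/X../OO./XO.; (3,2)=+1→XOX/X../OO./X.O
ply 3: XOX/XO./OO./X.. is terminal -1 (X); from XOX/.../OO./X.. depth 6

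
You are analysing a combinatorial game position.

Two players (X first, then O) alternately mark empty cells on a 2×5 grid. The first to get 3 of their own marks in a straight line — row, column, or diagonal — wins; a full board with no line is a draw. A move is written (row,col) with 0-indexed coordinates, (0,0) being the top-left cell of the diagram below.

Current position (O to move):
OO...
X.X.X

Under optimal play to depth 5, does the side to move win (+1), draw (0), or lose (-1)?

value(OO.../X.X.X, O) = +1

[OO.../X.X.X] O move#1: (0,2):+1/OOO../X.X.X*, (0,3):-1/OO.O./X.X.X, (0,4):-1/OO..O/X.X.X, (1,1):-1/OO.../XOX.X, (1,3):-1/OO.../X.XOX
[OOO../X.X.X] end (terminal -1, X#2); searched OO.../X.X.X to 5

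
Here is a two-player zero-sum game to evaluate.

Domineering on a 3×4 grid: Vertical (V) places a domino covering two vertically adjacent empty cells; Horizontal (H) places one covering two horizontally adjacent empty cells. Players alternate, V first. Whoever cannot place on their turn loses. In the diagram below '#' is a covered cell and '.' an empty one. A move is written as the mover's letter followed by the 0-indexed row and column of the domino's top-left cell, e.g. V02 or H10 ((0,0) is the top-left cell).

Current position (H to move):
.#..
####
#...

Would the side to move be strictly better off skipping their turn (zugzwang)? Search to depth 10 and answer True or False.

zugzwang(.#../####/#..., H) = False

[.#../####/#...] H move#1: H02:+1/.###/####/#...*, H21:+1/.#../####/###., H22:+1/.#../####/#.##
[.###/####/#...] end (terminal -1, V#2); searched .#../####/#... to 10
pass branch (V moves first from the same position):
  | [.#../####/#...] end (terminal -1, V#1); searched .#../####/#... to 10
H moving scores +1; H passing scores +1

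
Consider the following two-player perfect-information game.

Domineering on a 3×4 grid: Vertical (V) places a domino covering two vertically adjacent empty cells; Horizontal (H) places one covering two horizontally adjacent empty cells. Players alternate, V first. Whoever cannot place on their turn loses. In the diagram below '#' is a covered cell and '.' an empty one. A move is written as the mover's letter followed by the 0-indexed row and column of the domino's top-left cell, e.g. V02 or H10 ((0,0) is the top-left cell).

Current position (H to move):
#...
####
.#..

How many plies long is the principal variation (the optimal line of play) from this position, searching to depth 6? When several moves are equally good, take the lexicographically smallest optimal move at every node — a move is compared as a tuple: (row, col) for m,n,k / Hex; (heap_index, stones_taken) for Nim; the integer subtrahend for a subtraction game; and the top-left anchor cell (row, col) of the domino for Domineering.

p1 H@[#.../####/.#..]: H01[###./####/.#..]+1* H02[#.##/####/.#..]+1 H22[#.../####/.###]+1
p2 V@[###./####/.#..] terminal -1; root [#.../####/.#..] d6

PV length from [#.../####/.#..]: 1 ply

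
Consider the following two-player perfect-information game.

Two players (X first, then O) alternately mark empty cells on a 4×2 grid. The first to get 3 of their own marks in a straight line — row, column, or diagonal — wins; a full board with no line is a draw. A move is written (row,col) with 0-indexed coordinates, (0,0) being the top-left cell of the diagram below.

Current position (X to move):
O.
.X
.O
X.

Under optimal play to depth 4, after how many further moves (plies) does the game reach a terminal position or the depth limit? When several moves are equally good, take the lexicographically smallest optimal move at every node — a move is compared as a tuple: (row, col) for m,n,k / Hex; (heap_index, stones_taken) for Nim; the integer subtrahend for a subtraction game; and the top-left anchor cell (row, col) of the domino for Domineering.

p1 X@[O./.X/.O/X.]: (0,1)[OX/.X/.O/X.]+0* (1,0)[O./XX/.O/X.]+0 (2,0)[O./.X/XO/X.]+0 (3,1)[O./.X/.O/XX]+0
p2 O@[OX/.X/.O/X.]: (1,0)[OX/OX/.O/X.]+0* (2,0)[OX/.X/OO/X.]+0 (3,1)[OX/.X/.O/XO]+0
p3 X@[OX/OX/.O/X.]: (2,0)[OX/OX/XO/X.]+0* (3,1)[OX/OX/.O/XX]-1
p4 O@[OX/OX/XO/X.]: (3,1)[OX/OX/XO/XO]+0*
p5 X@[OX/OX/XO/XO] terminal +0; root [O./.X/.O/X.] d4

PV length from [O./.X/.O/X.]: 4 plies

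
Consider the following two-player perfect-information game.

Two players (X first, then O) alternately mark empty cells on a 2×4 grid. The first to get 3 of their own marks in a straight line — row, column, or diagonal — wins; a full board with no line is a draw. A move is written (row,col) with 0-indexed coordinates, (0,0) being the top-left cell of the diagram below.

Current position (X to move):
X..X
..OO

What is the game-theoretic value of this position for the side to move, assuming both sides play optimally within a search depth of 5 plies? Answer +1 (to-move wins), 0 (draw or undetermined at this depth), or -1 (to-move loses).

[X..X/..OO] X move#1: (0,1):-1/XX.X/..OO, (0,2):-1/X.XX/..OO, (1,0):-1/X..X/X.OO, (1,1):+0/X..X/.XOO*
[X..X/.XOO] O move#2: (0,1):+0/XO.X/.XOO*, (0,2):+0/X.OX/.XOO, (1,0):+0/X..X/OXOO
[XO.X/.XOO] X move#3: (0,2):+0/XOXX/.XOO*, (1,0):+0/XO.X/XXOO
[XOXX/.XOO] O move#4: (1,0):+0/XOXX/OXOO*
[XOXX/OXOO] end (terminal +0, X#5); searched X..X/..OO to 5

value(X..X/..OO, X) = 0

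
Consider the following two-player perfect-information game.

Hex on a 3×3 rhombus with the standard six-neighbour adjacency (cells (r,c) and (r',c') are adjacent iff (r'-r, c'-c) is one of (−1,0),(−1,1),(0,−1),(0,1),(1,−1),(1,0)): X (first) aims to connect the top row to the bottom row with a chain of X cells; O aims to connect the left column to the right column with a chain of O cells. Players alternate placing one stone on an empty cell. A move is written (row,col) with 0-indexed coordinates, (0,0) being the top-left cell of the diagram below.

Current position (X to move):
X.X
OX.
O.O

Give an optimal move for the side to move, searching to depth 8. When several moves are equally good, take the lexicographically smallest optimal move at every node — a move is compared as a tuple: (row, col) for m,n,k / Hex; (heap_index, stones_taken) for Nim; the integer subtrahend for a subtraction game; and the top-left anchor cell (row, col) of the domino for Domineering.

[X.X/OX./O.O] X move#1: (0,1):-1/XXX/OX./O.O, (1,2):-1/X.X/OXX/O.O, (2,1):+1/X.X/OX./OXO*
[X.X/OX./OXO] end (terminal -1, O#2); searched X.X/OX./O.O to 8

X's best at [X.X/OX./O.O]: (2,1)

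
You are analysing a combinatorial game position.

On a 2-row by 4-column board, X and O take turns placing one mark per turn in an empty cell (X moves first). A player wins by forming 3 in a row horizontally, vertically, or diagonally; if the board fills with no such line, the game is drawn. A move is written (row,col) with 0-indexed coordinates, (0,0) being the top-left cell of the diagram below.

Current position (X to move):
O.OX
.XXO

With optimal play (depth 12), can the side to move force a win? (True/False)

X winning at [O.OX/.XXO]: True

p1 X@[O.OX/.XXO]: (0,1)[OXOX/.XXO]+0 (1,0)[O.OX/XXXO]+1*
p2 O@[O.OX/XXXO] terminal -1; root [O.OX/.XXO] d12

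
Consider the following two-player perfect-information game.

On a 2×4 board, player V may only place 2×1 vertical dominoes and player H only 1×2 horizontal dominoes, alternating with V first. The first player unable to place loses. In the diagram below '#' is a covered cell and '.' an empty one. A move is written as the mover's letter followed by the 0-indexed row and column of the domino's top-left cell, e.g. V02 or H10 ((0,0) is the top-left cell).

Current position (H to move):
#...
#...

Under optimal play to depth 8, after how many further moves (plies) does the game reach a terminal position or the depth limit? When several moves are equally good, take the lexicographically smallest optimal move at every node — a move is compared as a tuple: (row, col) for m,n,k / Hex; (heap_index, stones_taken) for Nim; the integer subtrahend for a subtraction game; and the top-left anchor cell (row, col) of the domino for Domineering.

PV length from [#.../#...]: 3 plies

[#.../#...] H move#1: H01:+1/###./#...*, H02:+1/#.##/#..., H11:+1/#.../###., H12:+1/#.../#.##
[###./#...] V move#2: V03:-1/####/#..#*
[####/#..#] H move#3: H11:+1/####/####*
[####/####] end (terminal -1, V#4); searched #.../#... to 8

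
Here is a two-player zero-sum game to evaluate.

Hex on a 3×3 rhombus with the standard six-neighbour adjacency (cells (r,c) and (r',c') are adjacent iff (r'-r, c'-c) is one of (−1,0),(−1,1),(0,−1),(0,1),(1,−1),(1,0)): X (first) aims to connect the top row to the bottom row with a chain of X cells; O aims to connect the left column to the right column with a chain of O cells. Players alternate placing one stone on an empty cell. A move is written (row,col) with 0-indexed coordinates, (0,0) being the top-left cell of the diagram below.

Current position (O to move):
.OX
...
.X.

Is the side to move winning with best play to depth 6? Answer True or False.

p1 O@[.OX/.../.X.]: (0,0)[OOX/.../.X.]-1* (1,0)[.OX/O../.X.]-1 (1,1)[.OX/.O./.X.]-1 (1,2)[.OX/..O/.X.]-1 (2,0)[.OX/.../OX.]-1 (2,2)[.OX/.../.XO]-1
p2 X@[OOX/.../.X.]: (1,0)[OOX/X../.X.]+1* (1,1)[OOX/.X./.X.]+1 (1,2)[OOX/..X/.X.]+1 (2,0)[OOX/.../XX.]+1 (2,2)[OOX/.../.XX]+1
p3 O@[OOX/X../.X.]: (1,1)[OOX/XO./.X.]-1* (1,2)[OOX/X.O/.X.]-1 (2,0)[OOX/X../OX.]-1 (2,2)[OOX/X../.XO]-1
p4 X@[OOX/XO./.X.]: (1,2)[OOX/XOX/.X.]+1* (2,0)[OOX/XO./XX.]-1 (2,2)[OOX/XO./.XX]-1
p5 O@[OOX/XOX/.X.] terminal -1; root [.OX/.../.X.] d6

O winning at [.OX/.../.X.]: False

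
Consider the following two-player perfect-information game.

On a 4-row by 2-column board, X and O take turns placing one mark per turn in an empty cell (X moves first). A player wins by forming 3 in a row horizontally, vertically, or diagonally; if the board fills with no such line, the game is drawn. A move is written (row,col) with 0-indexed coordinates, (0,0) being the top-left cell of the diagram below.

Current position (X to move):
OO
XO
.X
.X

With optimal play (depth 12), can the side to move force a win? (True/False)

ply 1, X at OO/XO/.X/.X | (2,0)=+0→OO/XO/XX/.X*; (3,0)=+0→OO/XO/.X/XX
ply 2, O at OO/XO/XX/.X | (3,0)=+0→OO/XO/XX/OX*
ply 3: OO/XO/XX/OX is terminal +0 (X); from OO/XO/.X/.X depth 12

X winning at [OO/XO/.X/.X]: False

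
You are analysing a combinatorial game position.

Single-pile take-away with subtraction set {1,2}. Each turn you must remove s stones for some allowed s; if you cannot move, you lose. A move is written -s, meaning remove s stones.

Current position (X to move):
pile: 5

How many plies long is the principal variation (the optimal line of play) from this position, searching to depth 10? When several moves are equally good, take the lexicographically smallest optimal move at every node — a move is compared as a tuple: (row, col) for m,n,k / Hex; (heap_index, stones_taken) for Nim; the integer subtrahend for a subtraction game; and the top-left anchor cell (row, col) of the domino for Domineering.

p1 X@[5]: -1[4]-1 -2[3]+1*
p2 O@[3]: -1[2]-1* -2[1]-1
p3 X@[2]: -1[1]-1 -2[0]+1*
p4 O@[0] terminal -1; root [5] d10

PV length from [5]: 3 plies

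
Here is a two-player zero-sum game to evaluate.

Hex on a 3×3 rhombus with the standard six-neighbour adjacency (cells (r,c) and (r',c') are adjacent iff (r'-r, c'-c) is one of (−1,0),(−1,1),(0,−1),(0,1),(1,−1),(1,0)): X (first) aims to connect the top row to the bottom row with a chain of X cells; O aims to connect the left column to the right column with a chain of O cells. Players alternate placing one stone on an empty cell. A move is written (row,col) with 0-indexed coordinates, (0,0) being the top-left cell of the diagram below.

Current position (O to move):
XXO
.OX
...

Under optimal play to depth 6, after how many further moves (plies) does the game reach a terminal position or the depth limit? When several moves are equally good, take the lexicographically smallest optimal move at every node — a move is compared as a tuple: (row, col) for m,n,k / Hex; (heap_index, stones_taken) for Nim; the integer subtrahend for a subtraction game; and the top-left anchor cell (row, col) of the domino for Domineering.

PV length from [XXO/.OX/...]: 1 ply

ply 1, O at XXO/.OX/... | (1,0)=+1→XXO/OOX/...*; (2,0)=+1→XXO/.OX/O..; (2,1)=+1→XXO/.OX/.O.; (2,2)=+1→XXO/.OX/..O
ply 2: XXO/OOX/... is terminal -1 (X); from XXO/.OX/... depth 6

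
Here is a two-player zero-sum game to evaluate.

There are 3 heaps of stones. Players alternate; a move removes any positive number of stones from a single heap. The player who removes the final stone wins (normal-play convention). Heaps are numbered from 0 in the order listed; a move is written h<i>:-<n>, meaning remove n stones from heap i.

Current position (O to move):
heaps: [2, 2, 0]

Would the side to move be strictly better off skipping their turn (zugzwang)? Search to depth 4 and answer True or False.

p1 O@[(2,2,0)]: h0:-1[(1,2,0)]-1* h0:-2[(0,2,0)]-1 h1:-1[(2,1,0)]-1 h1:-2[(2,0,0)]-1
p2 X@[(1,2,0)]: h0:-1[(0,2,0)]-1 h1:-1[(1,1,0)]+1* h1:-2[(1,0,0)]-1
p3 O@[(1,1,0)]: h0:-1[(0,1,0)]-1* h1:-1[(1,0,0)]-1
p4 X@[(0,1,0)]: h1:-1[(0,0,0)]+1*
p5 O@[(0,0,0)] terminal -1; root [(2,2,0)] d4
if O skipped the turn, X would face:
~ p1 X@[(2,2,0)]: h0:-1[(1,2,0)]-1* h0:-2[(0,2,0)]-1 h1:-1[(2,1,0)]-1 h1:-2[(2,0,0)]-1
~ p2 O@[(1,2,0)]: h0:-1[(0,2,0)]-1 h1:-1[(1,1,0)]+1* h1:-2[(1,0,0)]-1
~ p3 X@[(1,1,0)]: h0:-1[(0,1,0)]-1* h1:-1[(1,0,0)]-1
~ p4 O@[(0,1,0)]: h1:-1[(0,0,0)]+1*
~ p5 X@[(0,0,0)] terminal -1; root [(2,2,0)] d4
compare (O): move=-1 vs pass=+1

zugzwang((2,2,0), O) = True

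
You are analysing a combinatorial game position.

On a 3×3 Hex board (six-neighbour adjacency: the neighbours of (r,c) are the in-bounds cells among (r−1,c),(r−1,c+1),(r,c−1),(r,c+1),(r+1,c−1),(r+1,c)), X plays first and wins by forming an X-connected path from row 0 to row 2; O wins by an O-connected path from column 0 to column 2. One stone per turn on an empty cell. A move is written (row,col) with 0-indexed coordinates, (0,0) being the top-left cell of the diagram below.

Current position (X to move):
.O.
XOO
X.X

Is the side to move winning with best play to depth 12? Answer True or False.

[.O./XOO/X.X] X move#1: (0,0):+1/XO./XOO/X.X*, (0,2):-1/.OX/XOO/X.X, (2,1):-1/.O./XOO/XXX
[XO./XOO/X.X] end (terminal -1, O#2); searched .O./XOO/X.X to 12

X winning at [.O./XOO/X.X]: True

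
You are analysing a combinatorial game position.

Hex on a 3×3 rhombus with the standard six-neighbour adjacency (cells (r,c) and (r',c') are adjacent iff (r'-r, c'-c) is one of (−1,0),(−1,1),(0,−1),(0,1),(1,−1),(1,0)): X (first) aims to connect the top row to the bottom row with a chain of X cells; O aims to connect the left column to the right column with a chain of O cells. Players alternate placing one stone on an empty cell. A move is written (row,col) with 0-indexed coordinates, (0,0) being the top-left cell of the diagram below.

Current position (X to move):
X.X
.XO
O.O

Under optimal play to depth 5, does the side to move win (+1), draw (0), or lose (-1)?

[X.X/.XO/O.O] X move#1: (0,1):-1/XXX/.XO/O.O, (1,0):-1/X.X/XXO/O.O, (2,1):+1/X.X/.XO/OXO*
[X.X/.XO/OXO] end (terminal -1, O#2); searched X.X/.XO/O.O to 5

value(X.X/.XO/O.O, X) = +1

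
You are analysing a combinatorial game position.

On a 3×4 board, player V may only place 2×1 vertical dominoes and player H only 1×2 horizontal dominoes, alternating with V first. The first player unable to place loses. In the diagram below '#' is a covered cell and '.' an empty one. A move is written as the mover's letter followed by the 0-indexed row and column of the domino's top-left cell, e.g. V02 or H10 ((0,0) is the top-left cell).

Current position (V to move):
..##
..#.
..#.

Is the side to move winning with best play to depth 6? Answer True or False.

[..##/..#./..#.] V move#1: V00:+1/#.##/#.#./..#.*, V01:+1/.###/.##./..#., V10:+1/..##/#.#./#.#., V11:+1/..##/.##./.##., V13:-1/..##/..##/..##
[#.##/#.#./..#.] H move#2: H20:-1/#.##/#.#./###.*
[#.##/#.#./###.] V move#3: V01:+1/####/###./###.*, V13:+1/#.##/#.##/####
[####/###./###.] end (terminal -1, H#4); searched ..##/..#./..#. to 6

V winning at [..##/..#./..#.]: True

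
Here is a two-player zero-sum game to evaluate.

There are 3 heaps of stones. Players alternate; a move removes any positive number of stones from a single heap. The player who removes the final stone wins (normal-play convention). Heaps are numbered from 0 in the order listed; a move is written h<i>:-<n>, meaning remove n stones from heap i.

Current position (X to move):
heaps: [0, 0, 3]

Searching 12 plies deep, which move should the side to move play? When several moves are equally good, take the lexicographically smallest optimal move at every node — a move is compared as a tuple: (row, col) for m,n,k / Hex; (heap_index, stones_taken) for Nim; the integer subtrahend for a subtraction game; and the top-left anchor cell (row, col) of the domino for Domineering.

X's best at [(0,0,3)]: h2:-3

p1 X@[(0,0,3)]: h2:-1[(0,0,2)]-1 h2:-2[(0,0,1)]-1 h2:-3[(0,0,0)]+1*
p2 O@[(0,0,0)] terminal -1; root [(0,0,3)] d12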